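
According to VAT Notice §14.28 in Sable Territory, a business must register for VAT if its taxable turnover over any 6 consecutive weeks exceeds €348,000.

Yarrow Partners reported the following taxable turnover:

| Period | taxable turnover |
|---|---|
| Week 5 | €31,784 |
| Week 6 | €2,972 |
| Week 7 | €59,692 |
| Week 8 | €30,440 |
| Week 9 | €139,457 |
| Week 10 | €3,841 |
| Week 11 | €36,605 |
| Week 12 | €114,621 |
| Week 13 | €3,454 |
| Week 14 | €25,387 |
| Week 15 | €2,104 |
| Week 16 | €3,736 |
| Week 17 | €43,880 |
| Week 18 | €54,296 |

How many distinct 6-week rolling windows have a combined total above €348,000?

1

Week 5–Week 10: €31,784 + €2,972 + €59,692 + €30,440 + €139,457 + €3,841 = €268,186 (under)
Week 6–Week 11: €2,972 + €59,692 + €30,440 + €139,457 + €3,841 + €36,605 = €273,007 (under)
Week 7–Week 12: €59,692 + €30,440 + €139,457 + €3,841 + €36,605 + €114,621 = €384,656 (over)
Week 8–Week 13: €30,440 + €139,457 + €3,841 + €36,605 + €114,621 + €3,454 = €328,418 (under)
Week 9–Week 14: €139,457 + €3,841 + €36,605 + €114,621 + €3,454 + €25,387 = €323,365 (under)
Week 10–Week 15: €3,841 + €36,605 + €114,621 + €3,454 + €25,387 + €2,104 = €186,012 (under)
Week 11–Week 16: €36,605 + €114,621 + €3,454 + €25,387 + €2,104 + €3,736 = €185,907 (under)
Week 12–Week 17: €114,621 + €3,454 + €25,387 + €2,104 + €3,736 + €43,880 = €193,182 (under)
Week 13–Week 18: €3,454 + €25,387 + €2,104 + €3,736 + €43,880 + €54,296 = €132,857 (under)
1 window exceeds the threshold.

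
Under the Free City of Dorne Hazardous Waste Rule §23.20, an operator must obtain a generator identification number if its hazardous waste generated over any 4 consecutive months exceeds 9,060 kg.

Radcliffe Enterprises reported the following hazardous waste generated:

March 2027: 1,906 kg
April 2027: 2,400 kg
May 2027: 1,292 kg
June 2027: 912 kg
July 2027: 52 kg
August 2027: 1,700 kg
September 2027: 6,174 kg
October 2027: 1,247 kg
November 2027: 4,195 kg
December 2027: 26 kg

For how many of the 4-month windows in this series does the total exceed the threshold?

3

March 2027–June 2027: 1,906 kg + 2,400 kg + 1,292 kg + 912 kg = 6,510 kg (under)
April 2027–July 2027: 2,400 kg + 1,292 kg + 912 kg + 52 kg = 4,656 kg (under)
May 2027–August 2027: 1,292 kg + 912 kg + 52 kg + 1,700 kg = 3,956 kg (under)
June 2027–September 2027: 912 kg + 52 kg + 1,700 kg + 6,174 kg = 8,838 kg (under)
July 2027–October 2027: 52 kg + 1,700 kg + 6,174 kg + 1,247 kg = 9,173 kg (over)
August 2027–November 2027: 1,700 kg + 6,174 kg + 1,247 kg + 4,195 kg = 13,316 kg (over)
September 2027–December 2027: 6,174 kg + 1,247 kg + 4,195 kg + 26 kg = 11,642 kg (over)
3 windows exceed the threshold.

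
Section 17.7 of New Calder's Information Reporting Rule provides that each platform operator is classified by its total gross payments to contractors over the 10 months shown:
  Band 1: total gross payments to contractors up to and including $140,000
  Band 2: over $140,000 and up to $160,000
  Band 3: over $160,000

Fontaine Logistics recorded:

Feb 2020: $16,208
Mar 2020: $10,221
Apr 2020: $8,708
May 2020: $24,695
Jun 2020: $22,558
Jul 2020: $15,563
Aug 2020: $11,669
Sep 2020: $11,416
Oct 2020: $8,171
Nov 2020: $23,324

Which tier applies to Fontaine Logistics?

Total gross payments to contractors: $16,208 + $10,221 + $8,708 + $24,695 + $22,558 + $15,563 + $11,669 + $11,416 + $8,171 + $23,324 = $152,533.
$140,000 < $152,533 ≤ $160,000, so Band 2 applies.

Band 2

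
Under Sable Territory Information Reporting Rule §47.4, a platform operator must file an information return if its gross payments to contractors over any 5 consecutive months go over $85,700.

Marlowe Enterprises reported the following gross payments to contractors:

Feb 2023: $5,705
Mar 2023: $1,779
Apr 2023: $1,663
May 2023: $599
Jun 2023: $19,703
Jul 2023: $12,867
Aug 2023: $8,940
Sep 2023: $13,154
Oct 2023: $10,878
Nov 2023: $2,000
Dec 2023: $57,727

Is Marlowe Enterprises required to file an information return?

Feb 2023–Jun 2023: $5,705 + $1,779 + $1,663 + $599 + $19,703 = $29,449 (under)
Mar 2023–Jul 2023: $1,779 + $1,663 + $599 + $19,703 + $12,867 = $36,611 (under)
Apr 2023–Aug 2023: $1,663 + $599 + $19,703 + $12,867 + $8,940 = $43,772 (under)
May 2023–Sep 2023: $599 + $19,703 + $12,867 + $8,940 + $13,154 = $55,263 (under)
Jun 2023–Oct 2023: $19,703 + $12,867 + $8,940 + $13,154 + $10,878 = $65,542 (under)
Jul 2023–Nov 2023: $12,867 + $8,940 + $13,154 + $10,878 + $2,000 = $47,839 (under)
Aug 2023–Dec 2023: $8,940 + $13,154 + $10,878 + $2,000 + $57,727 = $92,699 (over)
At least one window exceeds $85,700.

Yes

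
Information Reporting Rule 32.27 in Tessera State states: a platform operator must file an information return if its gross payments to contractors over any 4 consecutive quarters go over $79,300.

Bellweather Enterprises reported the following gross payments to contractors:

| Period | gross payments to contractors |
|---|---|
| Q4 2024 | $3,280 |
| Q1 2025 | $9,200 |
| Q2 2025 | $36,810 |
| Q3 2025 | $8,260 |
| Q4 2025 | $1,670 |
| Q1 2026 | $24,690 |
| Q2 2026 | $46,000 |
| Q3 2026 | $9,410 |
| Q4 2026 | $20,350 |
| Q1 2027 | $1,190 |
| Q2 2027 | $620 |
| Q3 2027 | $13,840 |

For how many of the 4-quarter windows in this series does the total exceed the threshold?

3

Q4 2024–Q3 2025: $3,280 + $9,200 + $36,810 + $8,260 = $57,550 (under)
Q1 2025–Q4 2025: $9,200 + $36,810 + $8,260 + $1,670 = $55,940 (under)
Q2 2025–Q1 2026: $36,810 + $8,260 + $1,670 + $24,690 = $71,430 (under)
Q3 2025–Q2 2026: $8,260 + $1,670 + $24,690 + $46,000 = $80,620 (over)
Q4 2025–Q3 2026: $1,670 + $24,690 + $46,000 + $9,410 = $81,770 (over)
Q1 2026–Q4 2026: $24,690 + $46,000 + $9,410 + $20,350 = $100,450 (over)
Q2 2026–Q1 2027: $46,000 + $9,410 + $20,350 + $1,190 = $76,950 (under)
Q3 2026–Q2 2027: $9,410 + $20,350 + $1,190 + $620 = $31,570 (under)
Q4 2026–Q3 2027: $20,350 + $1,190 + $620 + $13,840 = $36,000 (under)
3 windows exceed the threshold.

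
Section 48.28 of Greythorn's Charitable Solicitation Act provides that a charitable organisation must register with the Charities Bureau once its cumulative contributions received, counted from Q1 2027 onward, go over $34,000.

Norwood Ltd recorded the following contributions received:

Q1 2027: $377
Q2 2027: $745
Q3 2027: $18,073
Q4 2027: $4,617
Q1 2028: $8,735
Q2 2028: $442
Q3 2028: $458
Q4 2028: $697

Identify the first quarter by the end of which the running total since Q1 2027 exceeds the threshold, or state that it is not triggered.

Through Q1 2027: $377
Through Q2 2027: $1,122
Through Q3 2027: $19,195
Through Q4 2027: $23,812
Through Q1 2028: $32,547
Through Q2 2028: $32,989
Through Q3 2028: $33,447
Through Q4 2028: $34,144 ← exceeds threshold

Q4 2028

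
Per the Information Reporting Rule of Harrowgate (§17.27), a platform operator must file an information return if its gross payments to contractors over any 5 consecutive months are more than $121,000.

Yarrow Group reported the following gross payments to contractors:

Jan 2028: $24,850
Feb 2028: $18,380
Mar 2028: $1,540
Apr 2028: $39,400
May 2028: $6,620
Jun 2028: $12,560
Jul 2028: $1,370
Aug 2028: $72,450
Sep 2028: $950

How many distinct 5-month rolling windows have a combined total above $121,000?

1

Jan 2028–May 2028: $24,850 + $18,380 + $1,540 + $39,400 + $6,620 = $90,790 (under)
Feb 2028–Jun 2028: $18,380 + $1,540 + $39,400 + $6,620 + $12,560 = $78,500 (under)
Mar 2028–Jul 2028: $1,540 + $39,400 + $6,620 + $12,560 + $1,370 = $61,490 (under)
Apr 2028–Aug 2028: $39,400 + $6,620 + $12,560 + $1,370 + $72,450 = $132,400 (over)
May 2028–Sep 2028: $6,620 + $12,560 + $1,370 + $72,450 + $950 = $93,950 (under)
1 window exceeds the threshold.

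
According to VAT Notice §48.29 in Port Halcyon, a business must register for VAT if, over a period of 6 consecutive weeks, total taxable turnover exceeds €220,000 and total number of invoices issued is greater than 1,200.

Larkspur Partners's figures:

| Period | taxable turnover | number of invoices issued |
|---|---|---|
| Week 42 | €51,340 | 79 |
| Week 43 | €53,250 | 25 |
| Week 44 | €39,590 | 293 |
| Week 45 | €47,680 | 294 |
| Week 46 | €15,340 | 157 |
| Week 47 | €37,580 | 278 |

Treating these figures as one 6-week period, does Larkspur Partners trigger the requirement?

No

Total taxable turnover: €51,340 + €53,250 + €39,590 + €47,680 + €15,340 + €37,580 = €244,780 (> €220,000).
Total number of invoices issued: 79 + 25 + 293 + 294 + 157 + 278 = 1,126 (≤ 1,200).
The test is 'and': the rule requires both, and at least one is not exceeded.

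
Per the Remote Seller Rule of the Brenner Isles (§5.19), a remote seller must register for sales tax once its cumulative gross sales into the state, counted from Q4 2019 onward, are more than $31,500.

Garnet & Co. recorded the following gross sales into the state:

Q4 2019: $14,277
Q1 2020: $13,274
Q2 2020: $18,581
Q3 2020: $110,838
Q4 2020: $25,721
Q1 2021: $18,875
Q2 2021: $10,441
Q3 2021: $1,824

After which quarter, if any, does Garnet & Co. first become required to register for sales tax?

Q2 2020

Through Q4 2019: $14,277
Through Q1 2020: $27,551
Through Q2 2020: $46,132 ← exceeds threshold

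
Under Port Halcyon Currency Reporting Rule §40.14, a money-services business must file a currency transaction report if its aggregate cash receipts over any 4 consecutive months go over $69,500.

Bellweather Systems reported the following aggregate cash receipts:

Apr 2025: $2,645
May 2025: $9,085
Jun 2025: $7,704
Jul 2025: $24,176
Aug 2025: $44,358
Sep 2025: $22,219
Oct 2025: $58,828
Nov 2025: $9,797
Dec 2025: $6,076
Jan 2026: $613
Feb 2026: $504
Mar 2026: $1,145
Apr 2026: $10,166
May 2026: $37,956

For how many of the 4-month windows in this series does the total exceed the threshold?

6

Apr 2025–Jul 2025: $2,645 + $9,085 + $7,704 + $24,176 = $43,610 (under)
May 2025–Aug 2025: $9,085 + $7,704 + $24,176 + $44,358 = $85,323 (over)
Jun 2025–Sep 2025: $7,704 + $24,176 + $44,358 + $22,219 = $98,457 (over)
Jul 2025–Oct 2025: $24,176 + $44,358 + $22,219 + $58,828 = $149,581 (over)
Aug 2025–Nov 2025: $44,358 + $22,219 + $58,828 + $9,797 = $135,202 (over)
Sep 2025–Dec 2025: $22,219 + $58,828 + $9,797 + $6,076 = $96,920 (over)
Oct 2025–Jan 2026: $58,828 + $9,797 + $6,076 + $613 = $75,314 (over)
Nov 2025–Feb 2026: $9,797 + $6,076 + $613 + $504 = $16,990 (under)
Dec 2025–Mar 2026: $6,076 + $613 + $504 + $1,145 = $8,338 (under)
Jan 2026–Apr 2026: $613 + $504 + $1,145 + $10,166 = $12,428 (under)
Feb 2026–May 2026: $504 + $1,145 + $10,166 + $37,956 = $49,771 (under)
6 windows exceed the threshold.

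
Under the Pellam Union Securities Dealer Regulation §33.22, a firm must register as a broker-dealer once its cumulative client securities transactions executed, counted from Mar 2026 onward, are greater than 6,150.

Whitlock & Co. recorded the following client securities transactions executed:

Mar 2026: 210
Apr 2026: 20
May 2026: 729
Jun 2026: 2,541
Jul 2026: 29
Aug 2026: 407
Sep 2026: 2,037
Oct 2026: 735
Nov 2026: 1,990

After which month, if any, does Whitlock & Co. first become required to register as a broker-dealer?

Oct 2026

Through Mar 2026: 210
Through Apr 2026: 230
Through May 2026: 959
Through Jun 2026: 3,500
Through Jul 2026: 3,529
Through Aug 2026: 3,936
Through Sep 2026: 5,973
Through Oct 2026: 6,708 ← exceeds threshold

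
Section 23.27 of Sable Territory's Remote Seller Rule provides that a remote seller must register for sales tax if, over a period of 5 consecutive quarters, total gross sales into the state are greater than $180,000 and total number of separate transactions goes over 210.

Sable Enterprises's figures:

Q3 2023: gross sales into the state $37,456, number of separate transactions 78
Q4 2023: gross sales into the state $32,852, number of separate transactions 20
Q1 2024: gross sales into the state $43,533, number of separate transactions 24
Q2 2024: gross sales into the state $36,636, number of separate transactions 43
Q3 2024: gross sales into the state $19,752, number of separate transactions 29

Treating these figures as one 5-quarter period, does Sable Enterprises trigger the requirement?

Total gross sales into the state: $37,456 + $32,852 + $43,533 + $36,636 + $19,752 = $170,229 (≤ $180,000).
Total number of separate transactions: 78 + 20 + 24 + 43 + 29 = 194 (≤ 210).
The test is 'and': the rule requires both, and at least one is not exceeded.

No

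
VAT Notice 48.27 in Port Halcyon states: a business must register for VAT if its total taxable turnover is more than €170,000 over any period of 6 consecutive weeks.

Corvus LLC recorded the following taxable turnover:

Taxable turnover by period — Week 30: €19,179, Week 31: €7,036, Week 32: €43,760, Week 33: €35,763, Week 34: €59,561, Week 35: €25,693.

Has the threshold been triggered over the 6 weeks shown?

Total taxable turnover: €19,179 + €7,036 + €43,760 + €35,763 + €59,561 + €25,693 = €190,992.
€190,992 > €170,000, so the threshold is exceeded.

Yes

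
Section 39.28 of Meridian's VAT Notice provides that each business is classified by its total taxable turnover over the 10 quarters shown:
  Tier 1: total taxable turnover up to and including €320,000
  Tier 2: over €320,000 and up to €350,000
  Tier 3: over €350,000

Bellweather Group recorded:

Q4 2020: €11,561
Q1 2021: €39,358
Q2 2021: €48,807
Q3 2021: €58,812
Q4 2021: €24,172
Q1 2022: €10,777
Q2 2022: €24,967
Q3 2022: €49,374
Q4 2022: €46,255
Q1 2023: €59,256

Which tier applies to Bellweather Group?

Total taxable turnover: €11,561 + €39,358 + €48,807 + €58,812 + €24,172 + €10,777 + €24,967 + €49,374 + €46,255 + €59,256 = €373,339.
€373,339 > €350,000, so Tier 3 applies.

Tier 3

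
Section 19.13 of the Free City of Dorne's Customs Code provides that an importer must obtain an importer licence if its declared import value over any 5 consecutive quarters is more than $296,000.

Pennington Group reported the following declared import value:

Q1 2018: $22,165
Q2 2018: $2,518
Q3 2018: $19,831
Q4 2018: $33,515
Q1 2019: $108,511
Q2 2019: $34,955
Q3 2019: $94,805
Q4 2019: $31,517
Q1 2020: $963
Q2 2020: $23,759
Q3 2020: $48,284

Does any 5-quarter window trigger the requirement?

Q1 2018–Q1 2019: $22,165 + $2,518 + $19,831 + $33,515 + $108,511 = $186,540 (under)
Q2 2018–Q2 2019: $2,518 + $19,831 + $33,515 + $108,511 + $34,955 = $199,330 (under)
Q3 2018–Q3 2019: $19,831 + $33,515 + $108,511 + $34,955 + $94,805 = $291,617 (under)
Q4 2018–Q4 2019: $33,515 + $108,511 + $34,955 + $94,805 + $31,517 = $303,303 (over)
Q1 2019–Q1 2020: $108,511 + $34,955 + $94,805 + $31,517 + $963 = $270,751 (under)
Q2 2019–Q2 2020: $34,955 + $94,805 + $31,517 + $963 + $23,759 = $185,999 (under)
Q3 2019–Q3 2020: $94,805 + $31,517 + $963 + $23,759 + $48,284 = $199,328 (under)
At least one window exceeds $296,000.

Yes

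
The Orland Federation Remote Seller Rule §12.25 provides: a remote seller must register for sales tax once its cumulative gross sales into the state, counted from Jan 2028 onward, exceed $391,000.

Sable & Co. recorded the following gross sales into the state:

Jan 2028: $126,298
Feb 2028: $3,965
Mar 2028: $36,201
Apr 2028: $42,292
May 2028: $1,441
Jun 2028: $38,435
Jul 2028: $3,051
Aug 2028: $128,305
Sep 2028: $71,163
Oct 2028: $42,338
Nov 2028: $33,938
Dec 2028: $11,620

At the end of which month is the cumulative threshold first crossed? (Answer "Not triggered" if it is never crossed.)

Sep 2028

Through Jan 2028: $126,298
Through Feb 2028: $130,263
Through Mar 2028: $166,464
Through Apr 2028: $208,756
Through May 2028: $210,197
Through Jun 2028: $248,632
Through Jul 2028: $251,683
Through Aug 2028: $379,988
Through Sep 2028: $451,151 ← exceeds threshold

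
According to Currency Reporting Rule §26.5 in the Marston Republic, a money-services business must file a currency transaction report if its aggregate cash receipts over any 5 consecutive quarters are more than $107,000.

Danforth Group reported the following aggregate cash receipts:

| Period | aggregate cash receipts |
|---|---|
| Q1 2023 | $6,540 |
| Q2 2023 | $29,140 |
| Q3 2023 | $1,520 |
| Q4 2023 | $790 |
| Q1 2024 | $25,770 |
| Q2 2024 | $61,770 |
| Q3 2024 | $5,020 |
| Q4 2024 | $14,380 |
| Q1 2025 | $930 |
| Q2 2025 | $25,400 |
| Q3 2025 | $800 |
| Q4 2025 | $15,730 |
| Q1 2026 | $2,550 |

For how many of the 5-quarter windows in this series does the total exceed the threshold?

Q1 2023–Q1 2024: $6,540 + $29,140 + $1,520 + $790 + $25,770 = $63,760 (under)
Q2 2023–Q2 2024: $29,140 + $1,520 + $790 + $25,770 + $61,770 = $118,990 (over)
Q3 2023–Q3 2024: $1,520 + $790 + $25,770 + $61,770 + $5,020 = $94,870 (under)
Q4 2023–Q4 2024: $790 + $25,770 + $61,770 + $5,020 + $14,380 = $107,730 (over)
Q1 2024–Q1 2025: $25,770 + $61,770 + $5,020 + $14,380 + $930 = $107,870 (over)
Q2 2024–Q2 2025: $61,770 + $5,020 + $14,380 + $930 + $25,400 = $107,500 (over)
Q3 2024–Q3 2025: $5,020 + $14,380 + $930 + $25,400 + $800 = $46,530 (under)
Q4 2024–Q4 2025: $14,380 + $930 + $25,400 + $800 + $15,730 = $57,240 (under)
Q1 2025–Q1 2026: $930 + $25,400 + $800 + $15,730 + $2,550 = $45,410 (under)
4 windows exceed the threshold.

4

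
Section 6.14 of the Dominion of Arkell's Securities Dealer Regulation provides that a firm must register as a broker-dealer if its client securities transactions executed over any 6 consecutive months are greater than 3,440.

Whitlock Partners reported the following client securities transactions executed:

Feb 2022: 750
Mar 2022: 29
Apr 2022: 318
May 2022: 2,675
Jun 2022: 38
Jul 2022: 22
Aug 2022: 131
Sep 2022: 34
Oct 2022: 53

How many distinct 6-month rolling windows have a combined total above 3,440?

Feb 2022–Jul 2022: 750 + 29 + 318 + 2,675 + 38 + 22 = 3,832 (over)
Mar 2022–Aug 2022: 29 + 318 + 2,675 + 38 + 22 + 131 = 3,213 (under)
Apr 2022–Sep 2022: 318 + 2,675 + 38 + 22 + 131 + 34 = 3,218 (under)
May 2022–Oct 2022: 2,675 + 38 + 22 + 131 + 34 + 53 = 2,953 (under)
1 window exceeds the threshold.

1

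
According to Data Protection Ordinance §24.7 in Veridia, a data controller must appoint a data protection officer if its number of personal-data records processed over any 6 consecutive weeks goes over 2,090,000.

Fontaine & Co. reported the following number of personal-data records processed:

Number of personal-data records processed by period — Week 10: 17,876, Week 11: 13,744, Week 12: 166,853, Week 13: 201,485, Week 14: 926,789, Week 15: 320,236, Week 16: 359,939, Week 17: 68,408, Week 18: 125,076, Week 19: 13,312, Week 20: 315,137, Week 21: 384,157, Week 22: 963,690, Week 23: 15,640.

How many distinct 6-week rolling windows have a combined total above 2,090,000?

0

Week 10–Week 15: 17,876 + 13,744 + 166,853 + 201,485 + 926,789 + 320,236 = 1,646,983 (under)
Week 11–Week 16: 13,744 + 166,853 + 201,485 + 926,789 + 320,236 + 359,939 = 1,989,046 (under)
Week 12–Week 17: 166,853 + 201,485 + 926,789 + 320,236 + 359,939 + 68,408 = 2,043,710 (under)
Week 13–Week 18: 201,485 + 926,789 + 320,236 + 359,939 + 68,408 + 125,076 = 2,001,933 (under)
Week 14–Week 19: 926,789 + 320,236 + 359,939 + 68,408 + 125,076 + 13,312 = 1,813,760 (under)
Week 15–Week 20: 320,236 + 359,939 + 68,408 + 125,076 + 13,312 + 315,137 = 1,202,108 (under)
Week 16–Week 21: 359,939 + 68,408 + 125,076 + 13,312 + 315,137 + 384,157 = 1,266,029 (under)
Week 17–Week 22: 68,408 + 125,076 + 13,312 + 315,137 + 384,157 + 963,690 = 1,869,780 (under)
Week 18–Week 23: 125,076 + 13,312 + 315,137 + 384,157 + 963,690 + 15,640 = 1,817,012 (under)
0 windows exceed the threshold.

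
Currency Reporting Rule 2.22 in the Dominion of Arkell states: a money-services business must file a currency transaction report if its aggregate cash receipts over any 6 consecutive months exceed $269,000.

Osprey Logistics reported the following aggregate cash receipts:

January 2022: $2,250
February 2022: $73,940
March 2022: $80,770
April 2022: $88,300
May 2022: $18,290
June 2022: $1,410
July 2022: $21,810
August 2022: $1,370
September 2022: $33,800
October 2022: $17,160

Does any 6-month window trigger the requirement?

Yes

January 2022–June 2022: $2,250 + $73,940 + $80,770 + $88,300 + $18,290 + $1,410 = $264,960 (under)
February 2022–July 2022: $73,940 + $80,770 + $88,300 + $18,290 + $1,410 + $21,810 = $284,520 (over)
March 2022–August 2022: $80,770 + $88,300 + $18,290 + $1,410 + $21,810 + $1,370 = $211,950 (under)
April 2022–September 2022: $88,300 + $18,290 + $1,410 + $21,810 + $1,370 + $33,800 = $164,980 (under)
May 2022–October 2022: $18,290 + $1,410 + $21,810 + $1,370 + $33,800 + $17,160 = $93,840 (under)
At least one window exceeds $269,000.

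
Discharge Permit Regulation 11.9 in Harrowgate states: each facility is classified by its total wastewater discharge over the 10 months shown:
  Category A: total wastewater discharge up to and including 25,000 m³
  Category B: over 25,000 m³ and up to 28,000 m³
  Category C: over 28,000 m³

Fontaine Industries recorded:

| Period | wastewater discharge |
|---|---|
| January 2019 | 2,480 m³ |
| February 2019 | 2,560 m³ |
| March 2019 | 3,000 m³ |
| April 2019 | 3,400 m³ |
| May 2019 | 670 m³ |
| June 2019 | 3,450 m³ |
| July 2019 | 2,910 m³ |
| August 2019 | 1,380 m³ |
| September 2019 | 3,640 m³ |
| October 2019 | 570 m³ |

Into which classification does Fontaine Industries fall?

Category A

Total wastewater discharge: 2,480 m³ + 2,560 m³ + 3,000 m³ + 3,400 m³ + 670 m³ + 3,450 m³ + 2,910 m³ + 1,380 m³ + 3,640 m³ + 570 m³ = 24,060 m³.
24,060 m³ ≤ 25,000 m³, so Category A applies.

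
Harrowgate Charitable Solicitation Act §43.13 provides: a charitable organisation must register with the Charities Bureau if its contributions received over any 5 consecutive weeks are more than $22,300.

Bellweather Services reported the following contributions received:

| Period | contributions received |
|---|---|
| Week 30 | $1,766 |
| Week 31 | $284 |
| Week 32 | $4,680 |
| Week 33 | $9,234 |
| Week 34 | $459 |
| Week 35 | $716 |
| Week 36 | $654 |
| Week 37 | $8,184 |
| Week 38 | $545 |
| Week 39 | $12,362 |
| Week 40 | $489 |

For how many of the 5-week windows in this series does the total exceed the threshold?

Week 30–Week 34: $1,766 + $284 + $4,680 + $9,234 + $459 = $16,423 (under)
Week 31–Week 35: $284 + $4,680 + $9,234 + $459 + $716 = $15,373 (under)
Week 32–Week 36: $4,680 + $9,234 + $459 + $716 + $654 = $15,743 (under)
Week 33–Week 37: $9,234 + $459 + $716 + $654 + $8,184 = $19,247 (under)
Week 34–Week 38: $459 + $716 + $654 + $8,184 + $545 = $10,558 (under)
Week 35–Week 39: $716 + $654 + $8,184 + $545 + $12,362 = $22,461 (over)
Week 36–Week 40: $654 + $8,184 + $545 + $12,362 + $489 = $22,234 (under)
1 window exceeds the threshold.

1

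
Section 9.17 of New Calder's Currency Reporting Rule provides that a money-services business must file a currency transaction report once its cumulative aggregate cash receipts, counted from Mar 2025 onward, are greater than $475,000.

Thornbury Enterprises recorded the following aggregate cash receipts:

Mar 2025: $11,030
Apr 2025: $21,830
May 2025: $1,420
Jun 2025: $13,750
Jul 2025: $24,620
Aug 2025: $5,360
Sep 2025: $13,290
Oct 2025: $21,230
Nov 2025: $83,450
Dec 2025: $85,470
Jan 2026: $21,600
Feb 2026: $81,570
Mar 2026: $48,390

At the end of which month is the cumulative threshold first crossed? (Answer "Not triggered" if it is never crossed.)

Not triggered

Through Mar 2025: $11,030
Through Apr 2025: $32,860
Through May 2025: $34,280
Through Jun 2025: $48,030
Through Jul 2025: $72,650
Through Aug 2025: $78,010
Through Sep 2025: $91,300
Through Oct 2025: $112,530
Through Nov 2025: $195,980
Through Dec 2025: $281,450
Through Jan 2026: $303,050
Through Feb 2026: $384,620
Through Mar 2026: $433,010
Final cumulative total $433,010 ≤ $475,000; the threshold is never exceeded.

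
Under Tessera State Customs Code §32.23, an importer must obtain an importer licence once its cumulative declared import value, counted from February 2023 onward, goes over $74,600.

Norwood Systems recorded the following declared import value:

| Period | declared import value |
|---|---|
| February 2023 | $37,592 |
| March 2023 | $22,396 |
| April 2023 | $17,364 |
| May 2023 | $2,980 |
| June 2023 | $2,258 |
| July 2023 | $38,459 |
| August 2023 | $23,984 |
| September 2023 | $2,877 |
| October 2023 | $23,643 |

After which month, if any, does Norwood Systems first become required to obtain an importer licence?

Through February 2023: $37,592
Through March 2023: $59,988
Through April 2023: $77,352 ← exceeds threshold

April 2023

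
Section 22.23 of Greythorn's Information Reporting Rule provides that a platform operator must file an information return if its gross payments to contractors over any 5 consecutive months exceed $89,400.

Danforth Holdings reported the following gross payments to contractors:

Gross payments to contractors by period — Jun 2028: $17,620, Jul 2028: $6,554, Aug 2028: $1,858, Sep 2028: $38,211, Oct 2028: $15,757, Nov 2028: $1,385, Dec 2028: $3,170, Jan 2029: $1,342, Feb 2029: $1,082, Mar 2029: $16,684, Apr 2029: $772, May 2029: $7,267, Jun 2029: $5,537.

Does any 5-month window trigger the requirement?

No

Jun 2028–Oct 2028: $17,620 + $6,554 + $1,858 + $38,211 + $15,757 = $80,000 (under)
Jul 2028–Nov 2028: $6,554 + $1,858 + $38,211 + $15,757 + $1,385 = $63,765 (under)
Aug 2028–Dec 2028: $1,858 + $38,211 + $15,757 + $1,385 + $3,170 = $60,381 (under)
Sep 2028–Jan 2029: $38,211 + $15,757 + $1,385 + $3,170 + $1,342 = $59,865 (under)
Oct 2028–Feb 2029: $15,757 + $1,385 + $3,170 + $1,342 + $1,082 = $22,736 (under)
Nov 2028–Mar 2029: $1,385 + $3,170 + $1,342 + $1,082 + $16,684 = $23,663 (under)
Dec 2028–Apr 2029: $3,170 + $1,342 + $1,082 + $16,684 + $772 = $23,050 (under)
Jan 2029–May 2029: $1,342 + $1,082 + $16,684 + $772 + $7,267 = $27,147 (under)
Feb 2029–Jun 2029: $1,082 + $16,684 + $772 + $7,267 + $5,537 = $31,342 (under)
No window exceeds $89,400.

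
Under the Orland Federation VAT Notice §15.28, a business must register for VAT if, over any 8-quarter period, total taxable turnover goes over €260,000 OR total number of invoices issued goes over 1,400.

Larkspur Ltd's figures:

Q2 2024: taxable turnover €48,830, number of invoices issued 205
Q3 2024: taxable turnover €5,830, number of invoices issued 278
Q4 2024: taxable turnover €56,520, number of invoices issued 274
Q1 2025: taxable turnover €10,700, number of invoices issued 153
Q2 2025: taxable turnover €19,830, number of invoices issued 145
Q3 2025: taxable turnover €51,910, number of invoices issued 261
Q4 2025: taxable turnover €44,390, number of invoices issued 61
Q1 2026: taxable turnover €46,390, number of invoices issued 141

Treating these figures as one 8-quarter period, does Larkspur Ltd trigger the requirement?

Total taxable turnover: €48,830 + €5,830 + €56,520 + €10,700 + €19,830 + €51,910 + €44,390 + €46,390 = €284,400 (> €260,000).
Total number of invoices issued: 205 + 278 + 274 + 153 + 145 + 261 + 61 + 141 = 1,518 (> 1,400).
The test is 'or': at least one threshold is exceeded.

Yes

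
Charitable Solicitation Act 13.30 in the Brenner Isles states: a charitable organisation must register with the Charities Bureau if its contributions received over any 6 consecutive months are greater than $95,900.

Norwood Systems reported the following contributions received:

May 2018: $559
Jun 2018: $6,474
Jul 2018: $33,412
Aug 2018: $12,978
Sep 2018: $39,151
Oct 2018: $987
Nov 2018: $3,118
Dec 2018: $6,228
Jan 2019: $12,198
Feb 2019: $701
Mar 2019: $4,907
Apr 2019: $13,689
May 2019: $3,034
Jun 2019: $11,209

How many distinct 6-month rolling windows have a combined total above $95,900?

May 2018–Oct 2018: $559 + $6,474 + $33,412 + $12,978 + $39,151 + $987 = $93,561 (under)
Jun 2018–Nov 2018: $6,474 + $33,412 + $12,978 + $39,151 + $987 + $3,118 = $96,120 (over)
Jul 2018–Dec 2018: $33,412 + $12,978 + $39,151 + $987 + $3,118 + $6,228 = $95,874 (under)
Aug 2018–Jan 2019: $12,978 + $39,151 + $987 + $3,118 + $6,228 + $12,198 = $74,660 (under)
Sep 2018–Feb 2019: $39,151 + $987 + $3,118 + $6,228 + $12,198 + $701 = $62,383 (under)
Oct 2018–Mar 2019: $987 + $3,118 + $6,228 + $12,198 + $701 + $4,907 = $28,139 (under)
Nov 2018–Apr 2019: $3,118 + $6,228 + $12,198 + $701 + $4,907 + $13,689 = $40,841 (under)
Dec 2018–May 2019: $6,228 + $12,198 + $701 + $4,907 + $13,689 + $3,034 = $40,757 (under)
Jan 2019–Jun 2019: $12,198 + $701 + $4,907 + $13,689 + $3,034 + $11,209 = $45,738 (under)
1 window exceeds the threshold.

1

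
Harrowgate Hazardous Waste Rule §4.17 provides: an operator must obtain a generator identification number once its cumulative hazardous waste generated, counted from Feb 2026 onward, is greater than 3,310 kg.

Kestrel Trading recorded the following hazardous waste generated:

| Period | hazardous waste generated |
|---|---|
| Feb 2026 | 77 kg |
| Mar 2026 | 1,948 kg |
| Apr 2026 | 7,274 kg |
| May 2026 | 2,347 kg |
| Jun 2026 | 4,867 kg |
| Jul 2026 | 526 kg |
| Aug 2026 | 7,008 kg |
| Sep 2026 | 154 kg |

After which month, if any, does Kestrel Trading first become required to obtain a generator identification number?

Apr 2026

Through Feb 2026: 77 kg
Through Mar 2026: 2,025 kg
Through Apr 2026: 9,299 kg ← exceeds threshold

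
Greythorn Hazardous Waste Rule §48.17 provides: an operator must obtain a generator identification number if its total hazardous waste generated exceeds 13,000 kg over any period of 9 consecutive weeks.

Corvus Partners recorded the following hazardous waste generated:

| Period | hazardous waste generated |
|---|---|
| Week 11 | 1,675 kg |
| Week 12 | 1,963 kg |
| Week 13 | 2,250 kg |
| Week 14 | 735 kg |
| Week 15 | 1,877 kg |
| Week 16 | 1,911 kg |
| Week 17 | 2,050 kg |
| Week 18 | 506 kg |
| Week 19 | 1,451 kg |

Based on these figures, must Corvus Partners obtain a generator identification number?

Yes

Total hazardous waste generated: 1,675 kg + 1,963 kg + 2,250 kg + 735 kg + 1,877 kg + 1,911 kg + 2,050 kg + 506 kg + 1,451 kg = 14,418 kg.
14,418 kg > 13,000 kg, so the threshold is exceeded.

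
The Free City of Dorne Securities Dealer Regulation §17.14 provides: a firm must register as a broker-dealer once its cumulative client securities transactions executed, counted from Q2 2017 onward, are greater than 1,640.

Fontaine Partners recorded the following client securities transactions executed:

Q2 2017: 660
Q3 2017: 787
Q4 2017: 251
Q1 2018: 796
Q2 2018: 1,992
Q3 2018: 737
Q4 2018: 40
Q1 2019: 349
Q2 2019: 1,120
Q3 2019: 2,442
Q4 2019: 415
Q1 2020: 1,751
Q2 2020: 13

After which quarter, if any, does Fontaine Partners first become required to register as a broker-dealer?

Through Q2 2017: 660
Through Q3 2017: 1,447
Through Q4 2017: 1,698 ← exceeds threshold

Q4 2017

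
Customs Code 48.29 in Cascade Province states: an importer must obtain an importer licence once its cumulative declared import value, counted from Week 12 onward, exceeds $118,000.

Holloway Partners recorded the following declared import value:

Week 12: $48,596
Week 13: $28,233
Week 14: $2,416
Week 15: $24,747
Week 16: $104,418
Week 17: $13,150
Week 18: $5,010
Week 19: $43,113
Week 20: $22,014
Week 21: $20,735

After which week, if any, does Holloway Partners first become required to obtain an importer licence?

Through Week 12: $48,596
Through Week 13: $76,829
Through Week 14: $79,245
Through Week 15: $103,992
Through Week 16: $208,410 ← exceeds threshold

Week 16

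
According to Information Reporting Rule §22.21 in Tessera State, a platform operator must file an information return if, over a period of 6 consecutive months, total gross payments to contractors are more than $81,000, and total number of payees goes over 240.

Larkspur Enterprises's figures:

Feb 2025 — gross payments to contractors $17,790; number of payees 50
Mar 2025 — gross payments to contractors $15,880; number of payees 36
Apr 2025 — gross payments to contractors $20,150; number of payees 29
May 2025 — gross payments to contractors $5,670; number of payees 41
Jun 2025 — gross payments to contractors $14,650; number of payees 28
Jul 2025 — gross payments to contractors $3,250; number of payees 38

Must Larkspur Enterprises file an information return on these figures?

No

Total gross payments to contractors: $17,790 + $15,880 + $20,150 + $5,670 + $14,650 + $3,250 = $77,390 (≤ $81,000).
Total number of payees: 50 + 36 + 29 + 41 + 28 + 38 = 222 (≤ 240).
The test is 'and': the rule requires both, and at least one is not exceeded.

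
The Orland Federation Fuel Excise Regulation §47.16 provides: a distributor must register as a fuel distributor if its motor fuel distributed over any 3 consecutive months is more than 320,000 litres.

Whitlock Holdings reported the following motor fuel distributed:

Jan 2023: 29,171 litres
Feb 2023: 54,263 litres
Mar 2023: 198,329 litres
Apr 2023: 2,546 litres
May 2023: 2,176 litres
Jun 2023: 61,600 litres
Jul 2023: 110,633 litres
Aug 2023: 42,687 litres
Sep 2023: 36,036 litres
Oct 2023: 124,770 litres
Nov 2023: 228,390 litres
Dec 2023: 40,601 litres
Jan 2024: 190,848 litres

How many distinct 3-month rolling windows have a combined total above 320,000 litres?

3

Jan 2023–Mar 2023: 29,171 litres + 54,263 litres + 198,329 litres = 281,763 litres (under)
Feb 2023–Apr 2023: 54,263 litres + 198,329 litres + 2,546 litres = 255,138 litres (under)
Mar 2023–May 2023: 198,329 litres + 2,546 litres + 2,176 litres = 203,051 litres (under)
Apr 2023–Jun 2023: 2,546 litres + 2,176 litres + 61,600 litres = 66,322 litres (under)
May 2023–Jul 2023: 2,176 litres + 61,600 litres + 110,633 litres = 174,409 litres (under)
Jun 2023–Aug 2023: 61,600 litres + 110,633 litres + 42,687 litres = 214,920 litres (under)
Jul 2023–Sep 2023: 110,633 litres + 42,687 litres + 36,036 litres = 189,356 litres (under)
Aug 2023–Oct 2023: 42,687 litres + 36,036 litres + 124,770 litres = 203,493 litres (under)
Sep 2023–Nov 2023: 36,036 litres + 124,770 litres + 228,390 litres = 389,196 litres (over)
Oct 2023–Dec 2023: 124,770 litres + 228,390 litres + 40,601 litres = 393,761 litres (over)
Nov 2023–Jan 2024: 228,390 litres + 40,601 litres + 190,848 litres = 459,839 litres (over)
3 windows exceed the threshold.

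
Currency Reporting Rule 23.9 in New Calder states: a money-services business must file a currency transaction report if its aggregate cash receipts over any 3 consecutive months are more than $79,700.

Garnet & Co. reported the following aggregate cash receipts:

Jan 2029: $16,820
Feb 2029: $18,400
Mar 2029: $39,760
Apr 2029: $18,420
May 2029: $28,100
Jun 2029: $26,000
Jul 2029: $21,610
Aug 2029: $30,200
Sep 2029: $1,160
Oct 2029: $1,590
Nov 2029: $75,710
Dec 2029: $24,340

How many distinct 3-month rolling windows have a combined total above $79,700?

2

Jan 2029–Mar 2029: $16,820 + $18,400 + $39,760 = $74,980 (under)
Feb 2029–Apr 2029: $18,400 + $39,760 + $18,420 = $76,580 (under)
Mar 2029–May 2029: $39,760 + $18,420 + $28,100 = $86,280 (over)
Apr 2029–Jun 2029: $18,420 + $28,100 + $26,000 = $72,520 (under)
May 2029–Jul 2029: $28,100 + $26,000 + $21,610 = $75,710 (under)
Jun 2029–Aug 2029: $26,000 + $21,610 + $30,200 = $77,810 (under)
Jul 2029–Sep 2029: $21,610 + $30,200 + $1,160 = $52,970 (under)
Aug 2029–Oct 2029: $30,200 + $1,160 + $1,590 = $32,950 (under)
Sep 2029–Nov 2029: $1,160 + $1,590 + $75,710 = $78,460 (under)
Oct 2029–Dec 2029: $1,590 + $75,710 + $24,340 = $101,640 (over)
2 windows exceed the threshold.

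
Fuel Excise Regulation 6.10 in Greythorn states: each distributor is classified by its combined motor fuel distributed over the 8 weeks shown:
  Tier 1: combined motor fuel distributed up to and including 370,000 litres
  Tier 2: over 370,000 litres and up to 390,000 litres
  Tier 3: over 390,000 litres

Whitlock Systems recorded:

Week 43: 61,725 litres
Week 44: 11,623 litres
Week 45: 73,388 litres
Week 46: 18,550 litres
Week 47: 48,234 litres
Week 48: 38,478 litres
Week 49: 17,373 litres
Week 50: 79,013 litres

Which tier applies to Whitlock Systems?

Tier 1

Combined motor fuel distributed: 61,725 litres + 11,623 litres + 73,388 litres + 18,550 litres + 48,234 litres + 38,478 litres + 17,373 litres + 79,013 litres = 348,384 litres.
348,384 litres ≤ 370,000 litres, so Tier 1 applies.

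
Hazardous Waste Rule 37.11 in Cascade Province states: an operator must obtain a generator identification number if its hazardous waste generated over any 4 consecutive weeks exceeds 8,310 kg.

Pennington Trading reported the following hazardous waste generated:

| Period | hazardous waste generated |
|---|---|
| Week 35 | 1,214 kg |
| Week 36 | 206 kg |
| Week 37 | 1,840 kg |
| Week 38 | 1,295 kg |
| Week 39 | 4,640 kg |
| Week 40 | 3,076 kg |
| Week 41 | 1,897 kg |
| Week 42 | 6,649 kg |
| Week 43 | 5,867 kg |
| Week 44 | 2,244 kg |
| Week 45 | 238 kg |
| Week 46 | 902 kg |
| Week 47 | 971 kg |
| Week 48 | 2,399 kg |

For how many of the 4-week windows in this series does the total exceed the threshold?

Week 35–Week 38: 1,214 kg + 206 kg + 1,840 kg + 1,295 kg = 4,555 kg (under)
Week 36–Week 39: 206 kg + 1,840 kg + 1,295 kg + 4,640 kg = 7,981 kg (under)
Week 37–Week 40: 1,840 kg + 1,295 kg + 4,640 kg + 3,076 kg = 10,851 kg (over)
Week 38–Week 41: 1,295 kg + 4,640 kg + 3,076 kg + 1,897 kg = 10,908 kg (over)
Week 39–Week 42: 4,640 kg + 3,076 kg + 1,897 kg + 6,649 kg = 16,262 kg (over)
Week 40–Week 43: 3,076 kg + 1,897 kg + 6,649 kg + 5,867 kg = 17,489 kg (over)
Week 41–Week 44: 1,897 kg + 6,649 kg + 5,867 kg + 2,244 kg = 16,657 kg (over)
Week 42–Week 45: 6,649 kg + 5,867 kg + 2,244 kg + 238 kg = 14,998 kg (over)
Week 43–Week 46: 5,867 kg + 2,244 kg + 238 kg + 902 kg = 9,251 kg (over)
Week 44–Week 47: 2,244 kg + 238 kg + 902 kg + 971 kg = 4,355 kg (under)
Week 45–Week 48: 238 kg + 902 kg + 971 kg + 2,399 kg = 4,510 kg (under)
7 windows exceed the threshold.

7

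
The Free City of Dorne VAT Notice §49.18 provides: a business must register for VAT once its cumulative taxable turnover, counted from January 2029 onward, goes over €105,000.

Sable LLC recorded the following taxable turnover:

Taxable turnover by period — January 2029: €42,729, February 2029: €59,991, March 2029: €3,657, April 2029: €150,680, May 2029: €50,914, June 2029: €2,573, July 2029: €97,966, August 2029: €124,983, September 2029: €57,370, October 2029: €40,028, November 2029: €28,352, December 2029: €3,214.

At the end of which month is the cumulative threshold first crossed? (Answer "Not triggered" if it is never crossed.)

Through January 2029: €42,729
Through February 2029: €102,720
Through March 2029: €106,377 ← exceeds threshold

March 2029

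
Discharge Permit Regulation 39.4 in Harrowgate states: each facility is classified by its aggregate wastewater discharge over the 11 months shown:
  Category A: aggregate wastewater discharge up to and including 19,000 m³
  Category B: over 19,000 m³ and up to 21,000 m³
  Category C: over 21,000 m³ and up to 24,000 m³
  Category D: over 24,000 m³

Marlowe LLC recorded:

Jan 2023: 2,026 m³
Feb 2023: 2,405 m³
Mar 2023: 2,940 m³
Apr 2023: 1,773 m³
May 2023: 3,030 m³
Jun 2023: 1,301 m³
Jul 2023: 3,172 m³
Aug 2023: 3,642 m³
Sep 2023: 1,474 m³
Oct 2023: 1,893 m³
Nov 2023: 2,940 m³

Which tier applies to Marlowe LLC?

Category D

Aggregate wastewater discharge: 2,026 m³ + 2,405 m³ + 2,940 m³ + 1,773 m³ + 3,030 m³ + 1,301 m³ + 3,172 m³ + 3,642 m³ + 1,474 m³ + 1,893 m³ + 2,940 m³ = 26,596 m³.
26,596 m³ > 24,000 m³, so Category D applies.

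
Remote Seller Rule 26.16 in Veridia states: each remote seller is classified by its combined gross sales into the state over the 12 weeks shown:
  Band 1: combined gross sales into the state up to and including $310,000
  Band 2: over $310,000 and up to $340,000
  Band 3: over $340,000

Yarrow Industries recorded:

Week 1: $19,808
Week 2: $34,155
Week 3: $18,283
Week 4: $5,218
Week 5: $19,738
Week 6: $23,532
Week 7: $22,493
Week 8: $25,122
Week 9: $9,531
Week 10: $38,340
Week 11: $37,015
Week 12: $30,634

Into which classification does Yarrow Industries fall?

Band 1

Combined gross sales into the state: $19,808 + $34,155 + $18,283 + $5,218 + $19,738 + $23,532 + $22,493 + $25,122 + $9,531 + $38,340 + $37,015 + $30,634 = $283,869.
$283,869 ≤ $310,000, so Band 1 applies.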